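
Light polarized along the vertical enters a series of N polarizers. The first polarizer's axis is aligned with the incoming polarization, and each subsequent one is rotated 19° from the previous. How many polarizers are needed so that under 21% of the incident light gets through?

First polarizer is aligned with the polarization: full transmission.
Each further stage multiplies by cos²(19°) = 0.894.
After N polarizers: T = 0.894^(N−1). Require T < 0.21 ⇒ N−1 > ln(0.21)/ln(0.894) = 13.93, so N−1 ≥ 14 and N = 15.
Check: N=15 gives T = 0.2083 < 0.21; N=14 gives T = 0.233.

N = 15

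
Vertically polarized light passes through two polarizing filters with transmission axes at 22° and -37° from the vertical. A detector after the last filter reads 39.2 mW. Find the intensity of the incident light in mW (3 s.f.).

I₀ ≈ 172 mW

By Malus's law, I₁ = I₀ cos²(22° − 0°) = I₀ cos²(22°) = 0.8597 I₀.
I₂ = I₁ cos²(-37° − 22°) = 0.8597 I₀ · cos²(59°) = 0.228 I₀.
So 39.2 mW = 0.228 I₀, giving I₀ = 39.2/0.228 = 171.9 mW.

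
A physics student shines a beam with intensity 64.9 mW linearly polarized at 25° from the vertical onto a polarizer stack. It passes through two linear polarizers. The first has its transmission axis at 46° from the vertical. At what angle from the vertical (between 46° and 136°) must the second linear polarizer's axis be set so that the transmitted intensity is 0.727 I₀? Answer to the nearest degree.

By Malus's law, I₁ = I₀ cos²(46° − 25°) = I₀ cos²(21°) = 0.8716 I₀.
Need I₂/I₀ = 0.727, so cos²(θ − 46°) = 0.727 / 0.8716 = 0.8341.
θ − 46° = arccos(√0.8341) = 24.0°, giving θ ≈ 46 + 24.0 = 70.0°.

θ ≈ 70°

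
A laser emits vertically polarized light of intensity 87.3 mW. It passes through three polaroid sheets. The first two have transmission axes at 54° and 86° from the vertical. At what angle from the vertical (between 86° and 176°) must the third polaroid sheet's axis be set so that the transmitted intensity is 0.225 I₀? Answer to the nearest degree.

θ ≈ 104°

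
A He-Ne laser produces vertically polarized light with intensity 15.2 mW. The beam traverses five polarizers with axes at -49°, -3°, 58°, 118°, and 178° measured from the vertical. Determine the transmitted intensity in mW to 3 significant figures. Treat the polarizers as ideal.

I ≈ 0.0464 mW

By Malus's law, I₁ = 15.2 mW · cos²(49°) = 6.542 mW.
I₂ = I₁ · cos²(46°) = 6.542 · 0.4826 = 3.157 mW.
I₃ = I₂ · cos²(61°) = 3.157 · 0.235 = 0.742 mW.
I₄ = I₃ · cos²(60°) = 0.742 · 0.25 = 0.1855 mW.
I₅ = I₄ · cos²(60°) = 0.1855 · 0.25 = 0.04638 mW.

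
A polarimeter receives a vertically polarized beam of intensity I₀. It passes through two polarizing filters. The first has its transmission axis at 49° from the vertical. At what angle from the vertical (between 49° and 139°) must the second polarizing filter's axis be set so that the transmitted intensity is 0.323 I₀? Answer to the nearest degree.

I₁ = I₀ cos²(49° − 0°) = I₀ cos²(49°) = 0.4304 I₀.
Need I₂/I₀ = 0.323, so cos²(θ − 49°) = 0.323 / 0.4304 = 0.7504.
θ − 49° = arccos(√0.7504) = 30.0°, giving θ ≈ 49 + 30.0 = 79.0°.

θ ≈ 79°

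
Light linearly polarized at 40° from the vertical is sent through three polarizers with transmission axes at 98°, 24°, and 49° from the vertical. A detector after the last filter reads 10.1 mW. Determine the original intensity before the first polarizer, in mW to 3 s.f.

I₁ = I₀ cos²(98° − 40°) = I₀ cos²(58°) = 0.2808 I₀.
I₂ = I₁ cos²(24° − 98°) = 0.2808 I₀ · cos²(74°) = 0.02134 I₀.
I₃ = I₂ cos²(49° − 24°) = 0.02134 I₀ · cos²(25°) = 0.01752 I₀.
So 10.1 mW = 0.01752 I₀, giving I₀ = 10.1/0.01752 = 576.3 mW.

I₀ ≈ 576 mW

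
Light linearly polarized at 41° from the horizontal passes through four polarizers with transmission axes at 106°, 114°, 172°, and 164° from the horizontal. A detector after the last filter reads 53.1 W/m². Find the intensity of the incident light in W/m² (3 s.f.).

I₀ ≈ 1100 W/m²

By Malus's law, I₁ = I₀ cos²(106° − 41°) = I₀ cos²(65°) = 0.1786 I₀.
I₂ = I₁ cos²(114° − 106°) = 0.1786 I₀ · cos²(8°) = 0.1751 I₀.
I₃ = I₂ cos²(172° − 114°) = 0.1751 I₀ · cos²(58°) = 0.04918 I₀.
I₄ = I₃ cos²(164° − 172°) = 0.04918 I₀ · cos²(8°) = 0.04823 I₀.
So 53.1 W/m² = 0.04823 I₀, giving I₀ = 53.1/0.04823 = 1101 W/m².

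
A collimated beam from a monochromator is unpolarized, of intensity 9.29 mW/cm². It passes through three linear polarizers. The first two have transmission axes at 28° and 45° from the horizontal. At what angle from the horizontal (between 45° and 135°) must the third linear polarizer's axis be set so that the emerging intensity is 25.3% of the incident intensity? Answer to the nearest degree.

Unpolarized light through the first polarizer → I₁ = ½ I₀, now polarized at 28°.
I₂ = I₁ cos²(45° − 28°) = 0.5 I₀ · cos²(17°) = 0.4573 I₀.
Need I₃/I₀ = 0.253, so cos²(θ − 45°) = 0.253 / 0.4573 = 0.5533.
θ − 45° = arccos(√0.5533) = 41.9°, giving θ ≈ 45 + 41.9 = 86.9°.

θ ≈ 87°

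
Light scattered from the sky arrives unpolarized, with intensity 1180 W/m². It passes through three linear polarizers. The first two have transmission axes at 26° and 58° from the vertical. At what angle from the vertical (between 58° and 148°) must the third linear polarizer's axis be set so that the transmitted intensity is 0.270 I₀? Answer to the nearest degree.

Unpolarized light through the first polarizer → I₁ = ½ I₀, now polarized at 26°.
I₂ = I₁ cos²(58° − 26°) = 0.5 I₀ · cos²(32°) = 0.3596 I₀.
Need I₃/I₀ = 0.27, so cos²(θ − 58°) = 0.27 / 0.3596 = 0.7508.
θ − 58° = arccos(√0.7508) = 29.9°, giving θ ≈ 58 + 29.9 = 87.9°.

θ ≈ 88°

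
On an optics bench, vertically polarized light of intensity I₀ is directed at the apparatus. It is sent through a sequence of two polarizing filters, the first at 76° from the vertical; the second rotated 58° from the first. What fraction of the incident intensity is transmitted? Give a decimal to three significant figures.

≈ 0.0164 I₀

I₁ = I₀ cos²(76° − 0°) = I₀ cos²(76°) = 0.05853 I₀.
I₂ = I₁ cos²(58°) = 0.05853 · 0.2808 I₀ = 0.01644 I₀.
Transmitted fraction = 0.01644.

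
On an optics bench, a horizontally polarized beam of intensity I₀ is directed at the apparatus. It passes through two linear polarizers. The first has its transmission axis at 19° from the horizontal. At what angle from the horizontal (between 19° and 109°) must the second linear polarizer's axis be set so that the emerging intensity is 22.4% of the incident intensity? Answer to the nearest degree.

By Malus's law, I₁ = I₀ cos²(19° − 0°) = I₀ cos²(19°) = 0.894 I₀.
Need I₂/I₀ = 0.224, so cos²(θ − 19°) = 0.224 / 0.894 = 0.2506.
θ − 19° = arccos(√0.2506) = 60.0°, giving θ ≈ 19 + 60.0 = 79.0°.

θ ≈ 79°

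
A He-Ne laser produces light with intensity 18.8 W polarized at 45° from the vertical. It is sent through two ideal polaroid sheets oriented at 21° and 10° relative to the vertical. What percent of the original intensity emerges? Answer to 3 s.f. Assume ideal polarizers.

≈ 80.4%

I₁ = 18.8 W · cos²(24°) = 15.69 W.
I₂ = I₁ · cos²(11°) = 15.69 · 0.9636 = 15.12 W.
That is 80.42% of the incident intensity.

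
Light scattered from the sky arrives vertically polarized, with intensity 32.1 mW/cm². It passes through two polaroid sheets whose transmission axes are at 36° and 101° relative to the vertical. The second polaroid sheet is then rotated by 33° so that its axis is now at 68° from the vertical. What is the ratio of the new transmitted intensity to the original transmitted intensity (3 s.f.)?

Before rotation:
I₁ = I₀ cos²(36° − 0°) = I₀ cos²(36°) = 0.6545 I₀.
I₂ = I₁ cos²(101° − 36°) = 0.6545 I₀ · cos²(65°) = 0.1169 I₀.
After rotation:
I₁ = I₀ cos²(36° − 0°) = I₀ cos²(36°) = 0.6545 I₀.
I₂ = I₁ cos²(68° − 36°) = 0.6545 I₀ · cos²(32°) = 0.4707 I₀.
Ratio = 0.4707 / 0.1169 = 4.027.

I_new/I_old ≈ 4.03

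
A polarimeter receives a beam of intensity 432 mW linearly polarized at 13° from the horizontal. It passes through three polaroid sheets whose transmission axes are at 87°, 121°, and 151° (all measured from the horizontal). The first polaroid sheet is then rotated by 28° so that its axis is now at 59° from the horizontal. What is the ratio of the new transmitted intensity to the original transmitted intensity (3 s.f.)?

Before rotation:
I₁ = I₀ cos²(87° − 13°) = I₀ cos²(74°) = 0.07598 I₀.
I₂ = I₁ cos²(121° − 87°) = 0.07598 I₀ · cos²(34°) = 0.05222 I₀.
I₃ = I₂ cos²(151° − 121°) = 0.05222 I₀ · cos²(30°) = 0.03916 I₀.
After rotation:
I₁ = I₀ cos²(59° − 13°) = I₀ cos²(46°) = 0.4826 I₀.
I₂ = I₁ cos²(121° − 59°) = 0.4826 I₀ · cos²(62°) = 0.1064 I₀.
I₃ = I₂ cos²(151° − 121°) = 0.1064 I₀ · cos²(30°) = 0.07977 I₀.
Ratio = 0.07977 / 0.03916 = 2.037.

I_new/I_old ≈ 2.04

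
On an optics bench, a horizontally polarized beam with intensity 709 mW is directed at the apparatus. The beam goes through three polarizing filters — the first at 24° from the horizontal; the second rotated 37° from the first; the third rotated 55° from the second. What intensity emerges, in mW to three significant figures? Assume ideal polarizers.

I ≈ 124 mW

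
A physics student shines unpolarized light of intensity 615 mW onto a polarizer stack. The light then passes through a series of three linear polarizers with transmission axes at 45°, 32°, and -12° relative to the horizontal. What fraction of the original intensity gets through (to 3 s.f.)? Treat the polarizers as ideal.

Unpolarized light through the first polarizer → I₁ = 615 mW/2 = 307.5 mW, polarized at 45°.
I₂ = I₁ · cos²(13°) = 307.5 · 0.9494 = 291.9 mW.
I₃ = I₂ · cos²(44°) = 291.9 · 0.5174 = 151.1 mW.
Transmitted fraction = 0.2456.

I/I₀ ≈ 0.246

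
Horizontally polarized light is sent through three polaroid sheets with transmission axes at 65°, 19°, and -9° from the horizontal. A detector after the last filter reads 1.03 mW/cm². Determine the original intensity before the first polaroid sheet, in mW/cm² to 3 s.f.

I₁ = I₀ cos²(65° − 0°) = I₀ cos²(65°) = 0.1786 I₀.
I₂ = I₁ cos²(19° − 65°) = 0.1786 I₀ · cos²(46°) = 0.08619 I₀.
I₃ = I₂ cos²(-9° − 19°) = 0.08619 I₀ · cos²(28°) = 0.06719 I₀.
So 1.03 mW/cm² = 0.06719 I₀, giving I₀ = 1.03/0.06719 = 15.33 mW/cm².

I₀ ≈ 15.3 mW/cm²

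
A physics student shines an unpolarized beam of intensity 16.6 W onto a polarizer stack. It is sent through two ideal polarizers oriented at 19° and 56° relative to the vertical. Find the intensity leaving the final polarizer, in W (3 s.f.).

I ≈ 5.29 W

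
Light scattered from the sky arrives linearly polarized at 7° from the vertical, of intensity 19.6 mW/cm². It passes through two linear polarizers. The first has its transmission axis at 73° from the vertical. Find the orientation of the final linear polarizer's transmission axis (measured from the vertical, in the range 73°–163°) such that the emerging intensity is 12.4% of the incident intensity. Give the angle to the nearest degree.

By Malus's law, I₁ = I₀ cos²(73° − 7°) = I₀ cos²(66°) = 0.1654 I₀.
Need I₂/I₀ = 0.124, so cos²(θ − 73°) = 0.124 / 0.1654 = 0.7495.
θ − 73° = arccos(√0.7495) = 30.0°, giving θ ≈ 73 + 30.0 = 103.0°.

θ ≈ 103°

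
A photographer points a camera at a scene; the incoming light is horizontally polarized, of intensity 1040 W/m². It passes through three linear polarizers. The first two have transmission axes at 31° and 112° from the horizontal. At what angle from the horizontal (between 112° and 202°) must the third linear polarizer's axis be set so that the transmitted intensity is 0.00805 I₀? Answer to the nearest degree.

By Malus's law, I₁ = I₀ cos²(31° − 0°) = I₀ cos²(31°) = 0.7347 I₀.
I₂ = I₁ cos²(112° − 31°) = 0.7347 I₀ · cos²(81°) = 0.01798 I₀.
Need I₃/I₀ = 0.00805, so cos²(θ − 112°) = 0.00805 / 0.01798 = 0.4477.
θ − 112° = arccos(√0.4477) = 48.0°, giving θ ≈ 112 + 48.0 = 160.0°.

θ ≈ 160°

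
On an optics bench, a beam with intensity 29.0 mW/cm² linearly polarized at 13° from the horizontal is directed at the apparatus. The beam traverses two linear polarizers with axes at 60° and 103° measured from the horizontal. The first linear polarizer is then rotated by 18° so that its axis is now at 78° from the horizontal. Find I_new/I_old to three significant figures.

I_new/I_old ≈ 0.590

Before rotation:
I₁ = I₀ cos²(60° − 13°) = I₀ cos²(47°) = 0.4651 I₀.
I₂ = I₁ cos²(103° − 60°) = 0.4651 I₀ · cos²(43°) = 0.2488 I₀.
After rotation:
I₁ = I₀ cos²(78° − 13°) = I₀ cos²(65°) = 0.1786 I₀.
I₂ = I₁ cos²(103° − 78°) = 0.1786 I₀ · cos²(25°) = 0.1467 I₀.
Ratio = 0.1467 / 0.2488 = 0.5897.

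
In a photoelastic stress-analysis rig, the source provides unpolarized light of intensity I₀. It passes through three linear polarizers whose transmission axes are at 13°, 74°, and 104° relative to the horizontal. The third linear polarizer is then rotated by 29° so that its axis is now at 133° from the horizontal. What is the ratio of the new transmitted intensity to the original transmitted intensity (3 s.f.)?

I_new/I_old ≈ 0.354

Before rotation:
Unpolarized light through the first polarizer → I₁ = ½ I₀, now polarized at 13°.
I₂ = I₁ cos²(74° − 13°) = 0.5 I₀ · cos²(61°) = 0.1175 I₀.
I₃ = I₂ cos²(104° − 74°) = 0.1175 I₀ · cos²(30°) = 0.08814 I₀.
After rotation:
Unpolarized light through the first polarizer → I₁ = ½ I₀, now polarized at 13°.
I₂ = I₁ cos²(74° − 13°) = 0.5 I₀ · cos²(61°) = 0.1175 I₀.
I₃ = I₂ cos²(133° − 74°) = 0.1175 I₀ · cos²(59°) = 0.03117 I₀.
Ratio = 0.03117 / 0.08814 = 0.3537.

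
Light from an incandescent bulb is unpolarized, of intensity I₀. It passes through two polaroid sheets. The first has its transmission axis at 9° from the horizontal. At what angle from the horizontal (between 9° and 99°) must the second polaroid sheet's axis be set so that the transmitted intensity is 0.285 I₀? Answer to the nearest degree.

θ ≈ 50°

Unpolarized light through the first polarizer → I₁ = ½ I₀, now polarized at 9°.
Need I₂/I₀ = 0.285, so cos²(θ − 9°) = 0.285 / 0.5 = 0.57.
θ − 9° = arccos(√0.57) = 41.0°, giving θ ≈ 9 + 41.0 = 50.0°.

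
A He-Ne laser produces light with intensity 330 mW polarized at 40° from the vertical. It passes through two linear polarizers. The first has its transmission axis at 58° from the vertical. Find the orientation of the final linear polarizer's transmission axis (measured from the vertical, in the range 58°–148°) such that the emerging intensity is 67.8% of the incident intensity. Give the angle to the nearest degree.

θ ≈ 88°

I₁ = I₀ cos²(58° − 40°) = I₀ cos²(18°) = 0.9045 I₀.
Need I₂/I₀ = 0.678, so cos²(θ − 58°) = 0.678 / 0.9045 = 0.7496.
θ − 58° = arccos(√0.7496) = 30.0°, giving θ ≈ 58 + 30.0 = 88.0°.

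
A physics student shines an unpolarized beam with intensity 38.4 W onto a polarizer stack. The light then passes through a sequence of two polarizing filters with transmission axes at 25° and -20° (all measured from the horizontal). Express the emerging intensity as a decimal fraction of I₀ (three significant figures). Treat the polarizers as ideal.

Unpolarized light through the first polarizer → I₁ = 38.4 W/2 = 19.2 W, polarized at 25°.
I₂ = I₁ · cos²(45°) = 19.2 · 0.5 = 9.6 W.
Transmitted fraction = 0.25.

I/I₀ ≈ 0.250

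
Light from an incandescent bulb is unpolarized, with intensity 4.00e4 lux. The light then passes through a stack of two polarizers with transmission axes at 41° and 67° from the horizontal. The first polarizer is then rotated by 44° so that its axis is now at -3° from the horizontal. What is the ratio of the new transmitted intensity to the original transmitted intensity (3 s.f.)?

Before rotation:
Unpolarized light through the first polarizer → I₁ = ½ I₀, now polarized at 41°.
I₂ = I₁ cos²(67° − 41°) = 0.5 I₀ · cos²(26°) = 0.4039 I₀.
After rotation:
Unpolarized light through the first polarizer → I₁ = ½ I₀, now polarized at -3°.
I₂ = I₁ cos²(67° + 3°) = 0.5 I₀ · cos²(70°) = 0.05849 I₀.
Ratio = 0.05849 / 0.4039 = 0.1448.

I_new/I_old ≈ 0.145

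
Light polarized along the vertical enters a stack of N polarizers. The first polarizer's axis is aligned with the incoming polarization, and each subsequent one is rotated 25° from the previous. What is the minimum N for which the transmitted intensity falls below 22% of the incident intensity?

First polarizer is aligned with the polarization: full transmission.
Each further stage multiplies by cos²(25°) = 0.8214.
After N polarizers: T = 0.8214^(N−1). Require T < 0.22 ⇒ N−1 > ln(0.22)/ln(0.8214) = 7.70, so N−1 ≥ 8 and N = 9.
Check: N=9 gives T = 0.2072 < 0.22; N=8 gives T = 0.2523.

N = 9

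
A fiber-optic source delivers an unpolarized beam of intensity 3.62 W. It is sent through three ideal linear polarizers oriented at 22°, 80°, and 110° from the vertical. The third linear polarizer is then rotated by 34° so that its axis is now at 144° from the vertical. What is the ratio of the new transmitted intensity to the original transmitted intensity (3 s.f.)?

Before rotation:
Unpolarized light through the first polarizer → I₁ = ½ I₀, now polarized at 22°.
I₂ = I₁ cos²(80° − 22°) = 0.5 I₀ · cos²(58°) = 0.1404 I₀.
I₃ = I₂ cos²(110° − 80°) = 0.1404 I₀ · cos²(30°) = 0.1053 I₀.
After rotation:
Unpolarized light through the first polarizer → I₁ = ½ I₀, now polarized at 22°.
I₂ = I₁ cos²(80° − 22°) = 0.5 I₀ · cos²(58°) = 0.1404 I₀.
I₃ = I₂ cos²(144° − 80°) = 0.1404 I₀ · cos²(64°) = 0.02698 I₀.
Ratio = 0.02698 / 0.1053 = 0.2562.

I_new/I_old ≈ 0.256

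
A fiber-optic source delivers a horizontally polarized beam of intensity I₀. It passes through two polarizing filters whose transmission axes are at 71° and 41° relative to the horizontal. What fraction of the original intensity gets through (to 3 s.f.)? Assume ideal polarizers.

≈ 0.0795 I₀

By Malus's law, I₁ = I₀ cos²(71° − 0°) = I₀ cos²(71°) = 0.106 I₀.
I₂ = I₁ cos²(41° − 71°) = 0.106 I₀ · cos²(30°) = 0.0795 I₀.
Transmitted fraction = 0.0795.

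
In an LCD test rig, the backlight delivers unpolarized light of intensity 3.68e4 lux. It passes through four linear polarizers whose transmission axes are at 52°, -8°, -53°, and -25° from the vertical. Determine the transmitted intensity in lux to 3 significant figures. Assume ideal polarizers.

I ≈ 1790 lux

Unpolarized light through the first polarizer → I₁ = 3.68e4 lux/2 = 1.84e+04 lux, polarized at 52°.
I₂ = I₁ · cos²(60°) = 1.84e+04 · 0.25 = 4600 lux.
I₃ = I₂ · cos²(45°) = 4600 · 0.5 = 2300 lux.
I₄ = I₃ · cos²(28°) = 2300 · 0.7796 = 1793 lux.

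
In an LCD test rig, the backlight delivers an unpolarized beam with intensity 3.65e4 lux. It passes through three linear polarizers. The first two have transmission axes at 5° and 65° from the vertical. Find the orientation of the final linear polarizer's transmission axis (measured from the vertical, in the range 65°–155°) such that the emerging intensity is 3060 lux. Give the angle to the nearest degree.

Unpolarized light through the first polarizer → I₁ = ½ I₀, now polarized at 5°.
I₂ = I₁ cos²(65° − 5°) = 0.5 I₀ · cos²(60°) = 0.125 I₀.
Target fraction: 3060 / 3.65e4 lux = 0.08384 of I₀.
Need I₃/I₀ = 0.08384, so cos²(θ − 65°) = 0.08384 / 0.125 = 0.6707.
θ − 65° = arccos(√0.6707) = 35.0°, giving θ ≈ 65 + 35.0 = 100.0°.

θ ≈ 100°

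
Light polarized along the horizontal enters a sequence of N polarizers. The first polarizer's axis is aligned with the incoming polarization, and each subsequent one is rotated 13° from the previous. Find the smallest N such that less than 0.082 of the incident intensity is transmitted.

N = 50

First polarizer is aligned with the polarization: full transmission.
Each further stage multiplies by cos²(13°) = 0.9494.
After N polarizers: T = 0.9494^(N−1). Require T < 0.082 ⇒ N−1 > ln(0.082)/ln(0.9494) = 48.16, so N−1 ≥ 49 and N = 50.
Check: N=50 gives T = 0.07851 < 0.082; N=49 gives T = 0.0827.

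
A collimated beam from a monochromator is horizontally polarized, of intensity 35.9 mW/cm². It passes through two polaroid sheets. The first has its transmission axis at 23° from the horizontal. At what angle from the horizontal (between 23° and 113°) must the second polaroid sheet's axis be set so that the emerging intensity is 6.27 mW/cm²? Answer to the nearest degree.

I₁ = I₀ cos²(23° − 0°) = I₀ cos²(23°) = 0.8473 I₀.
Target fraction: 6.27 / 35.9 mW/cm² = 0.1747 of I₀.
Need I₂/I₀ = 0.1747, so cos²(θ − 23°) = 0.1747 / 0.8473 = 0.2061.
θ − 23° = arccos(√0.2061) = 63.0°, giving θ ≈ 23 + 63.0 = 86.0°.

θ ≈ 86°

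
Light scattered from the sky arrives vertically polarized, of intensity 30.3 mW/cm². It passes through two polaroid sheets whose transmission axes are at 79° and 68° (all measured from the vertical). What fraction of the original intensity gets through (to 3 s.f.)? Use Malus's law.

I/I₀ ≈ 0.0351

By Malus's law, I₁ = 30.3 mW/cm² · cos²(79°) = 1.103 mW/cm².
I₂ = I₁ · cos²(11°) = 1.103 · 0.9636 = 1.063 mW/cm².
Transmitted fraction = 0.03508.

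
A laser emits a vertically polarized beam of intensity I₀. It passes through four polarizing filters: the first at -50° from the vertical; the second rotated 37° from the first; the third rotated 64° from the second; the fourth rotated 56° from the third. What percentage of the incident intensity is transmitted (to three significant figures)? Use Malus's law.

By Malus's law, I₁ = I₀ cos²(-50° − 0°) = I₀ cos²(50°) = 0.4132 I₀.
I₂ = I₁ cos²(37°) = 0.4132 · 0.6378 I₀ = 0.2635 I₀.
I₃ = I₂ cos²(64°) = 0.2635 · 0.1922 I₀ = 0.05064 I₀.
I₄ = I₃ cos²(56°) = 0.05064 · 0.3127 I₀ = 0.01584 I₀.
That is 1.584% of the incident intensity.

≈ 1.58%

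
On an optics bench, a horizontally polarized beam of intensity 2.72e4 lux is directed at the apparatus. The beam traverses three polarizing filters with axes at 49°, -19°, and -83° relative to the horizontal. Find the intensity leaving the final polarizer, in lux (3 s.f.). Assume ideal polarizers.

I ≈ 316 lux

By Malus's law, I₁ = 2.72e4 lux · cos²(49°) = 1.171e+04 lux.
I₂ = I₁ · cos²(68°) = 1.171e+04 · 0.1403 = 1643 lux.
I₃ = I₂ · cos²(64°) = 1643 · 0.1922 = 315.7 lux.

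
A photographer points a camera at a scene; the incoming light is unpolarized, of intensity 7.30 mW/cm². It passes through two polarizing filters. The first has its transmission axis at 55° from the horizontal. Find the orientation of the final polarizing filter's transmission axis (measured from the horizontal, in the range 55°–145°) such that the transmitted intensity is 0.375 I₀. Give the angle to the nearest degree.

θ ≈ 85°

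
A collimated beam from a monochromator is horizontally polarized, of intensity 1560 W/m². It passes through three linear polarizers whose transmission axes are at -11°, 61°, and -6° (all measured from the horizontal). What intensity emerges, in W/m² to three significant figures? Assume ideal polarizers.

I ≈ 21.9 W/m²

I₁ = 1560 W/m² · cos²(11°) = 1503 W/m².
I₂ = I₁ · cos²(72°) = 1503 · 0.09549 = 143.5 W/m².
I₃ = I₂ · cos²(67°) = 143.5 · 0.1527 = 21.91 W/m².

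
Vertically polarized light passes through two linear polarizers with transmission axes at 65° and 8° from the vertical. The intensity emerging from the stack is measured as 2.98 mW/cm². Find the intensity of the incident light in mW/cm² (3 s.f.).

I₁ = I₀ cos²(65° − 0°) = I₀ cos²(65°) = 0.1786 I₀.
I₂ = I₁ cos²(8° − 65°) = 0.1786 I₀ · cos²(57°) = 0.05298 I₀.
So 2.98 mW/cm² = 0.05298 I₀, giving I₀ = 2.98/0.05298 = 56.25 mW/cm².

I₀ ≈ 56.2 mW/cm²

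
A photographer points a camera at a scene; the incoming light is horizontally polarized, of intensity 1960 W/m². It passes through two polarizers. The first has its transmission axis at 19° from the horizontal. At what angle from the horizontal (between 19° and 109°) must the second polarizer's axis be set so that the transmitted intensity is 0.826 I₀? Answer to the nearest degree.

θ ≈ 35°

I₁ = I₀ cos²(19° − 0°) = I₀ cos²(19°) = 0.894 I₀.
Need I₂/I₀ = 0.826, so cos²(θ − 19°) = 0.826 / 0.894 = 0.9239.
θ − 19° = arccos(√0.9239) = 16.0°, giving θ ≈ 19 + 16.0 = 35.0°.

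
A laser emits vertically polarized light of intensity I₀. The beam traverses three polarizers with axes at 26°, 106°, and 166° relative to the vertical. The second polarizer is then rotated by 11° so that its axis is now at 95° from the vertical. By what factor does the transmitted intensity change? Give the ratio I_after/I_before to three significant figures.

I_new/I_old ≈ 1.81

Before rotation:
By Malus's law, I₁ = I₀ cos²(26° − 0°) = I₀ cos²(26°) = 0.8078 I₀.
I₂ = I₁ cos²(106° − 26°) = 0.8078 I₀ · cos²(80°) = 0.02436 I₀.
I₃ = I₂ cos²(166° − 106°) = 0.02436 I₀ · cos²(60°) = 0.00609 I₀.
After rotation:
I₁ = I₀ cos²(26° − 0°) = I₀ cos²(26°) = 0.8078 I₀.
I₂ = I₁ cos²(95° − 26°) = 0.8078 I₀ · cos²(69°) = 0.1037 I₀.
I₃ = I₂ cos²(166° − 95°) = 0.1037 I₀ · cos²(71°) = 0.011 I₀.
Ratio = 0.011 / 0.00609 = 1.806.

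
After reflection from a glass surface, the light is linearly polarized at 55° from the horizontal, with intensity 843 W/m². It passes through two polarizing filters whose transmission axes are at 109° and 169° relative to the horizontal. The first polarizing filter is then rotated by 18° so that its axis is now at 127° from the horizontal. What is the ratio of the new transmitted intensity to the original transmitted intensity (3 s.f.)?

Before rotation:
I₁ = I₀ cos²(109° − 55°) = I₀ cos²(54°) = 0.3455 I₀.
I₂ = I₁ cos²(169° − 109°) = 0.3455 I₀ · cos²(60°) = 0.08637 I₀.
After rotation:
I₁ = I₀ cos²(127° − 55°) = I₀ cos²(72°) = 0.09549 I₀.
I₂ = I₁ cos²(169° − 127°) = 0.09549 I₀ · cos²(42°) = 0.05274 I₀.
Ratio = 0.05274 / 0.08637 = 0.6106.

I_new/I_old ≈ 0.611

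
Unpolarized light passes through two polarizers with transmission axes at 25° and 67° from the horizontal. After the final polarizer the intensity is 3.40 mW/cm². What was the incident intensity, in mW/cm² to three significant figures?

Unpolarized light through the first polarizer → I₁ = ½ I₀, now polarized at 25°.
I₂ = I₁ cos²(67° − 25°) = 0.5 I₀ · cos²(42°) = 0.2761 I₀.
So 3.40 mW/cm² = 0.2761 I₀, giving I₀ = 3.40/0.2761 = 12.31 mW/cm².

I₀ ≈ 12.3 mW/cm²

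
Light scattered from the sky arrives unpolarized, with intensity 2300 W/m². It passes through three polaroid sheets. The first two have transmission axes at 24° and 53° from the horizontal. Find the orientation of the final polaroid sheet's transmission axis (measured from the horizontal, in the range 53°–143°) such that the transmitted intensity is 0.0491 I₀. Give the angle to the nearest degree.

θ ≈ 122°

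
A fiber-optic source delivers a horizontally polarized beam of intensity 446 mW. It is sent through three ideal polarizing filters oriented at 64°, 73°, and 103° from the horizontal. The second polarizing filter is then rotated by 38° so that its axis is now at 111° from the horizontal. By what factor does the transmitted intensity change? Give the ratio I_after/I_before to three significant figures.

I_new/I_old ≈ 0.623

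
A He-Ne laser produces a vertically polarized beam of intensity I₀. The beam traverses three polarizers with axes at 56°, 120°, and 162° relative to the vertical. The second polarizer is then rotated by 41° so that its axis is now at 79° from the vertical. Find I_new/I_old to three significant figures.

Before rotation:
By Malus's law, I₁ = I₀ cos²(56° − 0°) = I₀ cos²(56°) = 0.3127 I₀.
I₂ = I₁ cos²(120° − 56°) = 0.3127 I₀ · cos²(64°) = 0.06009 I₀.
I₃ = I₂ cos²(162° − 120°) = 0.06009 I₀ · cos²(42°) = 0.03319 I₀.
After rotation:
I₁ = I₀ cos²(56° − 0°) = I₀ cos²(56°) = 0.3127 I₀.
I₂ = I₁ cos²(79° − 56°) = 0.3127 I₀ · cos²(23°) = 0.265 I₀.
I₃ = I₂ cos²(162° − 79°) = 0.265 I₀ · cos²(83°) = 0.003935 I₀.
Ratio = 0.003935 / 0.03319 = 0.1186.

I_new/I_old ≈ 0.119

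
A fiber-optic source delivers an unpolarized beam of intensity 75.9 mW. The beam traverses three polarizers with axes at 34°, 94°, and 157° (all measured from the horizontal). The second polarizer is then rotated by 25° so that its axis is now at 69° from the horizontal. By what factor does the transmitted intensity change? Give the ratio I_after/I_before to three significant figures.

I_new/I_old ≈ 0.0159

Before rotation:
Unpolarized light through the first polarizer → I₁ = ½ I₀, now polarized at 34°.
I₂ = I₁ cos²(94° − 34°) = 0.5 I₀ · cos²(60°) = 0.125 I₀.
I₃ = I₂ cos²(157° − 94°) = 0.125 I₀ · cos²(63°) = 0.02576 I₀.
After rotation:
Unpolarized light through the first polarizer → I₁ = ½ I₀, now polarized at 34°.
I₂ = I₁ cos²(69° − 34°) = 0.5 I₀ · cos²(35°) = 0.3355 I₀.
I₃ = I₂ cos²(157° − 69°) = 0.3355 I₀ · cos²(88°) = 0.0004086 I₀.
Ratio = 0.0004086 / 0.02576 = 0.01586.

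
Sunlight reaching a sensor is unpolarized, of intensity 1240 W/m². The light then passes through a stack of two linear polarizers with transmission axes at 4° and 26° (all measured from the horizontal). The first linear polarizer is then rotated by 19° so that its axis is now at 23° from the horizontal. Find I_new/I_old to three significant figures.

I_new/I_old ≈ 1.16

Before rotation:
Unpolarized light through the first polarizer → I₁ = ½ I₀, now polarized at 4°.
I₂ = I₁ cos²(26° − 4°) = 0.5 I₀ · cos²(22°) = 0.4298 I₀.
After rotation:
Unpolarized light through the first polarizer → I₁ = ½ I₀, now polarized at 23°.
I₂ = I₁ cos²(26° − 23°) = 0.5 I₀ · cos²(3°) = 0.4986 I₀.
Ratio = 0.4986 / 0.4298 = 1.16.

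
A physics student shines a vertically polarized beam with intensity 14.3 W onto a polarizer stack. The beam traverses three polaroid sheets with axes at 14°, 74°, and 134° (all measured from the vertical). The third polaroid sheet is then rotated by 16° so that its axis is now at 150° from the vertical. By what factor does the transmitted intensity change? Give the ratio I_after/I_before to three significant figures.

Before rotation:
I₁ = I₀ cos²(14° − 0°) = I₀ cos²(14°) = 0.9415 I₀.
I₂ = I₁ cos²(74° − 14°) = 0.9415 I₀ · cos²(60°) = 0.2354 I₀.
I₃ = I₂ cos²(134° − 74°) = 0.2354 I₀ · cos²(60°) = 0.05884 I₀.
After rotation:
I₁ = I₀ cos²(14° − 0°) = I₀ cos²(14°) = 0.9415 I₀.
I₂ = I₁ cos²(74° − 14°) = 0.9415 I₀ · cos²(60°) = 0.2354 I₀.
I₃ = I₂ cos²(150° − 74°) = 0.2354 I₀ · cos²(76°) = 0.01378 I₀.
Ratio = 0.01378 / 0.05884 = 0.2341.

I_new/I_old ≈ 0.234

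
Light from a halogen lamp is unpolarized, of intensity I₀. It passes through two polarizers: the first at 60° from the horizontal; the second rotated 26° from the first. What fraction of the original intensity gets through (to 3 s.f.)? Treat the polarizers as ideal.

≈ 0.404 I₀

Unpolarized light through the first polarizer → I₁ = ½ I₀, now polarized at 60°.
I₂ = I₁ cos²(26°) = 0.5 · 0.8078 I₀ = 0.4039 I₀.
Transmitted fraction = 0.4039.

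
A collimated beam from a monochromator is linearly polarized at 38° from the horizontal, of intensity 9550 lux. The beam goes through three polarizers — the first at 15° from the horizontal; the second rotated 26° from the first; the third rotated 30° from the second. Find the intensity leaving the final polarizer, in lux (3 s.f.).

I ≈ 4900 lux

I₁ = 9550 lux · cos²(23°) = 8092 lux.
I₂ = I₁ · cos²(26°) = 8092 · 0.8078 = 6537 lux.
I₃ = I₂ · cos²(30°) = 6537 · 0.75 = 4903 lux.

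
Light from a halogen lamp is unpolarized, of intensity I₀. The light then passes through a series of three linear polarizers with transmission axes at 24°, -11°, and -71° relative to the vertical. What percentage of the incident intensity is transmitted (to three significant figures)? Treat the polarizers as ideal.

Unpolarized light through the first polarizer → I₁ = ½ I₀, now polarized at 24°.
I₂ = I₁ cos²(-11° − 24°) = 0.5 I₀ · cos²(35°) = 0.3355 I₀.
I₃ = I₂ cos²(-71° + 11°) = 0.3355 I₀ · cos²(60°) = 0.08388 I₀.
That is 8.388% of the incident intensity.

≈ 8.39%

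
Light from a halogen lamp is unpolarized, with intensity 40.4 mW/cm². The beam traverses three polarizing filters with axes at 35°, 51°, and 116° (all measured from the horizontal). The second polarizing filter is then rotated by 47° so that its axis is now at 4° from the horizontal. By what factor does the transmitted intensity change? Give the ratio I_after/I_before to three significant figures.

Before rotation:
Unpolarized light through the first polarizer → I₁ = ½ I₀, now polarized at 35°.
I₂ = I₁ cos²(51° − 35°) = 0.5 I₀ · cos²(16°) = 0.462 I₀.
I₃ = I₂ cos²(116° − 51°) = 0.462 I₀ · cos²(65°) = 0.08252 I₀.
After rotation:
Unpolarized light through the first polarizer → I₁ = ½ I₀, now polarized at 35°.
I₂ = I₁ cos²(4° − 35°) = 0.5 I₀ · cos²(31°) = 0.3674 I₀.
Angle between axes 2 and 3: 68°. I₃ = 0.3674 I₀ · cos²(68°) = 0.05155 I₀.
Ratio = 0.05155 / 0.08252 = 0.6247.

I_new/I_old ≈ 0.625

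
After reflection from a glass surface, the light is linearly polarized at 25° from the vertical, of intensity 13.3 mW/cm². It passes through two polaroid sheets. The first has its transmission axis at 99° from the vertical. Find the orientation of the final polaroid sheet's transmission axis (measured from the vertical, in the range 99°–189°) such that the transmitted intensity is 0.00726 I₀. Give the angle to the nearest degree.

θ ≈ 171°

By Malus's law, I₁ = I₀ cos²(99° − 25°) = I₀ cos²(74°) = 0.07598 I₀.
Need I₂/I₀ = 0.00726, so cos²(θ − 99°) = 0.00726 / 0.07598 = 0.09556.
θ − 99° = arccos(√0.09556) = 72.0°, giving θ ≈ 99 + 72.0 = 171.0°.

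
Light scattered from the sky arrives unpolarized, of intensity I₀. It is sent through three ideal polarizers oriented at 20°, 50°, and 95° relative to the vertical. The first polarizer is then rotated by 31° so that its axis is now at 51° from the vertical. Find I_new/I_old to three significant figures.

Before rotation:
Unpolarized light through the first polarizer → I₁ = ½ I₀, now polarized at 20°.
I₂ = I₁ cos²(50° − 20°) = 0.5 I₀ · cos²(30°) = 0.375 I₀.
I₃ = I₂ cos²(95° − 50°) = 0.375 I₀ · cos²(45°) = 0.1875 I₀.
After rotation:
Unpolarized light through the first polarizer → I₁ = ½ I₀, now polarized at 51°.
I₂ = I₁ cos²(50° − 51°) = 0.5 I₀ · cos²(1°) = 0.4998 I₀.
I₃ = I₂ cos²(95° − 50°) = 0.4998 I₀ · cos²(45°) = 0.2499 I₀.
Ratio = 0.2499 / 0.1875 = 1.333.

I_new/I_old ≈ 1.33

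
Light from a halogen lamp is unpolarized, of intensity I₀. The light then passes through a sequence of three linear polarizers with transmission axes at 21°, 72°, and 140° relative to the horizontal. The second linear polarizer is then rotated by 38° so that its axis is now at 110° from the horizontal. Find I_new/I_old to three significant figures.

I_new/I_old ≈ 0.00411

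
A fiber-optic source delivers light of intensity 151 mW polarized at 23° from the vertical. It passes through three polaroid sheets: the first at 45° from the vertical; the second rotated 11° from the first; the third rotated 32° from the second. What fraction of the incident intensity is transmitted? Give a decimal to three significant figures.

I₁ = 151 mW · cos²(22°) = 129.8 mW.
I₂ = I₁ · cos²(11°) = 129.8 · 0.9636 = 125.1 mW.
I₃ = I₂ · cos²(32°) = 125.1 · 0.7192 = 89.96 mW.
Transmitted fraction = 0.5958.

I/I₀ ≈ 0.596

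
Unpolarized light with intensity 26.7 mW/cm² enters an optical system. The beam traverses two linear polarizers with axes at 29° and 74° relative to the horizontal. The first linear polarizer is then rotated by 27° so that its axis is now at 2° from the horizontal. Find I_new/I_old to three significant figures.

I_new/I_old ≈ 0.191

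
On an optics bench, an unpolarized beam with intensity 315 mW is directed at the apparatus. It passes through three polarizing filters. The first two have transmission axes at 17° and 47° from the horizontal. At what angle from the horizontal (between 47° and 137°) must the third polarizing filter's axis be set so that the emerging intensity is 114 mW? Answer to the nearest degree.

Unpolarized light through the first polarizer → I₁ = ½ I₀, now polarized at 17°.
I₂ = I₁ cos²(47° − 17°) = 0.5 I₀ · cos²(30°) = 0.375 I₀.
Target fraction: 114 / 315 mW = 0.3619 of I₀.
Need I₃/I₀ = 0.3619, so cos²(θ − 47°) = 0.3619 / 0.375 = 0.9651.
θ − 47° = arccos(√0.9651) = 10.8°, giving θ ≈ 47 + 10.8 = 57.8°.

θ ≈ 58°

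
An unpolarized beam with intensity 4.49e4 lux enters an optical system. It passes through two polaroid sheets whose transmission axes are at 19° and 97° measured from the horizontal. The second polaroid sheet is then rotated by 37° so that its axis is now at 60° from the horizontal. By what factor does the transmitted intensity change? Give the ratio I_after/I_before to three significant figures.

I_new/I_old ≈ 13.2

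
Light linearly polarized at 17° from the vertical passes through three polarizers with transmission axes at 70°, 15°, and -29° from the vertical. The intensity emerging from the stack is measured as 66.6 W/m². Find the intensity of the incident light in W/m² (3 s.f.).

I₀ ≈ 1080 W/m²

By Malus's law, I₁ = I₀ cos²(70° − 17°) = I₀ cos²(53°) = 0.3622 I₀.
I₂ = I₁ cos²(15° − 70°) = 0.3622 I₀ · cos²(55°) = 0.1192 I₀.
I₃ = I₂ cos²(-29° − 15°) = 0.1192 I₀ · cos²(44°) = 0.06166 I₀.
So 66.6 W/m² = 0.06166 I₀, giving I₀ = 66.6/0.06166 = 1080 W/m².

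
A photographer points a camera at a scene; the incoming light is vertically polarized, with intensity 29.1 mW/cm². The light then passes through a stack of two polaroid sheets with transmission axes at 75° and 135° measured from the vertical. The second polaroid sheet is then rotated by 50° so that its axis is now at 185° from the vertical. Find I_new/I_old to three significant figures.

Before rotation:
By Malus's law, I₁ = I₀ cos²(75° − 0°) = I₀ cos²(75°) = 0.06699 I₀.
I₂ = I₁ cos²(135° − 75°) = 0.06699 I₀ · cos²(60°) = 0.01675 I₀.
After rotation:
I₁ = I₀ cos²(75° − 0°) = I₀ cos²(75°) = 0.06699 I₀.
Angle between axes 1 and 2: 70°. I₂ = 0.06699 I₀ · cos²(70°) = 0.007836 I₀.
Ratio = 0.007836 / 0.01675 = 0.4679.

I_new/I_old ≈ 0.468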